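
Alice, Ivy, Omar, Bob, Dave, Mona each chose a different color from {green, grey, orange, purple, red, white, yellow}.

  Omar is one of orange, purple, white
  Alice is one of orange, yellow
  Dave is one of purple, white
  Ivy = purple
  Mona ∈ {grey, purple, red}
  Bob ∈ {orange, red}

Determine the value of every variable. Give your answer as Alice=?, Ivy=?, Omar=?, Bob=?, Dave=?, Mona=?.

Alice=yellow, Ivy=purple, Omar=orange, Bob=red, Dave=white, Mona=grey

Ivy's domain is down to {purple}, so Ivy = purple. Remove purple from Omar, Dave, Mona.
Dave must be white (only option left). Remove white from Omar.
Omar's domain is down to {orange}, so Omar = orange. Remove orange from Alice, Bob.
Bob has just one choice, so Bob = red. Strike red from Mona.
Mona must be grey (only option left).
Alice must be yellow (only option left).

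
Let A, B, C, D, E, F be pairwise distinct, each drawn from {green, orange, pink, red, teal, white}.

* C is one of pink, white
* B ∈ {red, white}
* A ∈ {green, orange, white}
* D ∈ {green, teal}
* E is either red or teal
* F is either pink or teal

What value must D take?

The 6 variables draw from only 6 values {green, orange, pink, red, teal, white}, so each is used; only A can be orange, hence A = orange.
The 5 still-open variables draw from only 5 values {green, pink, red, teal, white}, so each is used; only D can be green, hence D = green.

green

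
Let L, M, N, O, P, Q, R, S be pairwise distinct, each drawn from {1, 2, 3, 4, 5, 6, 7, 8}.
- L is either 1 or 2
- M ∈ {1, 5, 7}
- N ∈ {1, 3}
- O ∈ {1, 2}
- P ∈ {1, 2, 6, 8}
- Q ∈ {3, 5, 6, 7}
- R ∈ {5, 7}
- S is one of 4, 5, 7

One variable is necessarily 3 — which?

N

The 8 variables draw from only 8 values {1, 2, 3, 4, 5, 6, 7, 8}, so each is used; only S can be 4, hence S = 4.
The 7 still-open variables together cover exactly {1, 2, 3, 5, 6, 7, 8} — 7 values for 7 variables — and 8 appears only in P's list, so P = 8.
The 6 still-open variables together cover exactly {1, 2, 3, 5, 6, 7} — 6 values for 6 variables — and 6 appears only in Q's list, so Q = 6.
Among the 5 still-open variables, 3 fits only N (and all 5 values in {1, 2, 3, 5, 7} must be used), so N = 3.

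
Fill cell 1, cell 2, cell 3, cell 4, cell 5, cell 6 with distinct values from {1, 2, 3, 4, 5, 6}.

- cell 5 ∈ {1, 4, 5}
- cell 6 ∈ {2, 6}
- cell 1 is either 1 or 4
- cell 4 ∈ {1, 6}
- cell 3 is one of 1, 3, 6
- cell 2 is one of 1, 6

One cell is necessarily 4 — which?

cell 1

The 6 variables together cover exactly {1, 2, 3, 4, 5, 6} — 6 values for 6 variables — and 2 appears only in cell 6's list, so cell 6 = 2.
Among the 5 still-open variables, 3 fits only cell 3 (and all 5 values in {1, 3, 4, 5, 6} must be used), so cell 3 = 3.
The 4 still-open variables draw from only 4 values {1, 4, 5, 6}, so each is used; only cell 5 can be 5, hence cell 5 = 5.
Among the 3 still-open variables, 4 fits only cell 1 (and all 3 values in {1, 4, 6} must be used), so cell 1 = 4.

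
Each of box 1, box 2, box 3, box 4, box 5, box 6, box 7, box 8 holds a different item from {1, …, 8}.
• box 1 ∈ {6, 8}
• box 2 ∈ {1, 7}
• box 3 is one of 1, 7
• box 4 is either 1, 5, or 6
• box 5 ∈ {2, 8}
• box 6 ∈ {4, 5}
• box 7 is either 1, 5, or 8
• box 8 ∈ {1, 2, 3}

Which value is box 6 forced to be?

Among the 8 variables, 3 fits only box 8 (and all 8 values in {1, 2, 3, 4, 5, 6, 7, 8} must be used), so box 8 = 3.
Among the 7 still-open variables, 2 fits only box 5 (and all 7 values in {1, 2, 4, 5, 6, 7, 8} must be used), so box 5 = 2.
The 6 still-open variables together cover exactly {1, 4, 5, 6, 7, 8} — 6 values for 6 variables — and 4 appears only in box 6's list, so box 6 = 4.

4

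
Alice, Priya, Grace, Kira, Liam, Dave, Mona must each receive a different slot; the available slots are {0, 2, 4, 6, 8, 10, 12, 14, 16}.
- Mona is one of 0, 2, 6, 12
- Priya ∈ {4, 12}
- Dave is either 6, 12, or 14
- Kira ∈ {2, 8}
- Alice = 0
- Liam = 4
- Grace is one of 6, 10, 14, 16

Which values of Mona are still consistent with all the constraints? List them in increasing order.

Alice has just one choice, so Alice = 0. Strike 0 from Mona.
Liam must be 4 (only option left). Strike 4 from Priya.
Priya has just one choice, so Priya = 12. Remove 12 from Dave, Mona.
No further eliminations apply; Mona can still be any of 2, 6.

2, 6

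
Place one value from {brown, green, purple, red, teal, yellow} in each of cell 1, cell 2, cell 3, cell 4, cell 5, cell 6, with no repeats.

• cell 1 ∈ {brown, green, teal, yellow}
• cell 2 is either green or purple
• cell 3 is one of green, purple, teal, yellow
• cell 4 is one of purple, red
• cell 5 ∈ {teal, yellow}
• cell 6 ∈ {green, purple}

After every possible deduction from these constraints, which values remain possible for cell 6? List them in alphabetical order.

The 6 variables together cover exactly {brown, green, purple, red, teal, yellow} — 6 values for 6 variables — and brown appears only in cell 1's list, so cell 1 = brown.
The 5 still-open variables together cover exactly {green, purple, red, teal, yellow} — 5 values for 5 variables — and red appears only in cell 4's list, so cell 4 = red.
cell 2 and cell 6 share exactly the 2 values {green, purple}; by pigeonhole those values go to them, so strike green, purple from cell 3.
No further eliminations apply; cell 6 can still be any of green, purple.

green, purple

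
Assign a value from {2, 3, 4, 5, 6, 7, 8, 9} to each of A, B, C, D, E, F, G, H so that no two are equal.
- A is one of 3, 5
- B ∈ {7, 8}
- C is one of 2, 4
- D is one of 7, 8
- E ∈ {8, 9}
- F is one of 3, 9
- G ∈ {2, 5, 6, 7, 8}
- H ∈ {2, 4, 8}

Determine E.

9

Among the 8 variables, 6 fits only G (and all 8 values in {2, 3, 4, 5, 6, 7, 8, 9} must be used), so G = 6.
Among the 7 still-open variables, 5 fits only A (and all 7 values in {2, 3, 4, 5, 7, 8, 9} must be used), so A = 5.
The 6 still-open variables draw from only 6 values {2, 3, 4, 7, 8, 9}, so each is used; only F can be 3, hence F = 3.
Among the 5 still-open variables, 9 fits only E (and all 5 values in {2, 4, 7, 8, 9} must be used), so E = 9.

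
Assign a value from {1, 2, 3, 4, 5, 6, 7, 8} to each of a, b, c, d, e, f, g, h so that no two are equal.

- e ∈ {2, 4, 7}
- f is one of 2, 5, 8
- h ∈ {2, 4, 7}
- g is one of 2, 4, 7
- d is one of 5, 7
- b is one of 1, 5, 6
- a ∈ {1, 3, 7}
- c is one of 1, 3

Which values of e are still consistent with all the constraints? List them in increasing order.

2, 4, 7

The 8 variables together cover exactly {1, 2, 3, 4, 5, 6, 7, 8} — 8 values for 8 variables — and 6 appears only in b's list, so b = 6.
Among the 7 still-open variables, 8 fits only f (and all 7 values in {1, 2, 3, 4, 5, 7, 8} must be used), so f = 8.
Among the 6 still-open variables, 5 fits only d (and all 6 values in {1, 2, 3, 4, 5, 7} must be used), so d = 5.
The 3 variables e, g, h are confined to {2, 4, 7}, which locks those values in; drop them from a.
No further eliminations apply; e can still be any of 2, 4, 7.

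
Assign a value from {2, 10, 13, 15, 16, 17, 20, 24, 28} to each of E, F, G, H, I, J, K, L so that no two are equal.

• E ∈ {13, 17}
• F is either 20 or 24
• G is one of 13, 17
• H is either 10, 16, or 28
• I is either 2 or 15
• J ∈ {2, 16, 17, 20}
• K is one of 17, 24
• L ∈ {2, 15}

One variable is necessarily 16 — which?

J

E and G between them cover only {13, 17} — a naked pair. Remove those values from J, K.
K must be 24 (only option left). Remove 24 from F.
That leaves F = 20. Remove 20 from J.
I and L share exactly the 2 values {2, 15}; by pigeonhole those values go to them, so strike 2, 15 from J.
So 16 goes to J.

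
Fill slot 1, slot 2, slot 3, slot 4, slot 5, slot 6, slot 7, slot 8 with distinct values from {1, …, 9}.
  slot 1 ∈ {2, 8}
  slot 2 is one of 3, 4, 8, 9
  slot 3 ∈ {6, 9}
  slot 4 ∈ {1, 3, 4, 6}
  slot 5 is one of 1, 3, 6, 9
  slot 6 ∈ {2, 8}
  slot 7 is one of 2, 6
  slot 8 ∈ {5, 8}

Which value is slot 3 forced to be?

9

Among the 8 variables, 5 fits only slot 8 (and all 8 values in {1, 2, 3, 4, 5, 6, 8, 9} must be used), so slot 8 = 5.
slot 1 and slot 6 between them cover only {2, 8} — a naked pair. Remove those values from slot 2, slot 7.
slot 7 has just one choice, so slot 7 = 6. Remove 6 from slot 3, slot 4, slot 5.
So slot 3 = 9.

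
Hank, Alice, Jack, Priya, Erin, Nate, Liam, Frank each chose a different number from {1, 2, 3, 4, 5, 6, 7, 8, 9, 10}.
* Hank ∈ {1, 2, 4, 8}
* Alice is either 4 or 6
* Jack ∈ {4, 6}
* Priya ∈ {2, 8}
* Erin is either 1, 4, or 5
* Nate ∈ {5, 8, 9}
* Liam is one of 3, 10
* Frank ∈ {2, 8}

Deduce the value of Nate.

9

The 2 variables Alice and Jack are confined to {4, 6}, which locks those values in; drop them from Hank, Erin.
The 2 variables Priya and Frank are confined to {2, 8}, which locks those values in; drop them from Hank, Nate.
Hank has just one choice, so Hank = 1. Remove 1 from Erin.
Erin must be 5 (only option left). Eliminate 5 elsewhere: Nate.
So Nate = 9.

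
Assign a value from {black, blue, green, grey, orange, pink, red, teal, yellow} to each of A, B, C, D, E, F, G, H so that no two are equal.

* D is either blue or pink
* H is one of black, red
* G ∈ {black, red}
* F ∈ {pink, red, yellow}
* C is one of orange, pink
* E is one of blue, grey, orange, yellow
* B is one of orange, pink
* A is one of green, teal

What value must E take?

B and C share exactly the 2 values {orange, pink}; by pigeonhole those values go to them, so strike orange, pink from D, E, F.
D's domain is down to {blue}, so D = blue. So E can't be blue.
G and H between them cover only {black, red} — a naked pair. Remove those values from F.
That leaves F = yellow. Remove yellow from E.
So E = grey.

grey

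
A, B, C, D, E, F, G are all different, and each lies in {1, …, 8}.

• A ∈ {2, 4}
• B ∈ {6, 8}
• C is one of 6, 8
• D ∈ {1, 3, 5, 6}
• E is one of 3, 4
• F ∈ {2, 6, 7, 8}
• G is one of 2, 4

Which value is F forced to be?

7

A and G between them cover only {2, 4} — a naked pair. Remove those values from E, F.
E has just one choice, so E = 3. Strike 3 from D.
B and C share exactly the 2 values {6, 8}; by pigeonhole those values go to them, so strike 6, 8 from D, F.
So F = 7.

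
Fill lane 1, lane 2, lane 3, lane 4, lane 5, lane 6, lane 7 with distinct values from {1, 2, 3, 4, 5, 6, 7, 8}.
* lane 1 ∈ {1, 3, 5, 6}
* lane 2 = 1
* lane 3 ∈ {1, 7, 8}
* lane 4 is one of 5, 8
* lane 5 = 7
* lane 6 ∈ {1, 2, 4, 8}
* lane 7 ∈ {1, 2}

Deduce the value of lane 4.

5

lane 2 must be 1 (only option left). Remove 1 from lane 1, lane 3, lane 6, lane 7.
lane 5 has just one choice, so lane 5 = 7. Remove 7 from lane 3.
lane 7 must be 2 (only option left). So lane 6 can't be 2.
lane 3 must be 8 (only option left). Remove 8 from lane 4, lane 6.
So lane 4 = 5.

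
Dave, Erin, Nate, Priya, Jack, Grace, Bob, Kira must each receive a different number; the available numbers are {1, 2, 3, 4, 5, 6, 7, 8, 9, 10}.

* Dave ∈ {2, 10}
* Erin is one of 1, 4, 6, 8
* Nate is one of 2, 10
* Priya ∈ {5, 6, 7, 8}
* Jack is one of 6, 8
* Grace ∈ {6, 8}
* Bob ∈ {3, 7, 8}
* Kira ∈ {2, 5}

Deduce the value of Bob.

3

The 2 variables Dave and Nate are confined to {2, 10}, which locks those values in; drop them from Kira.
Kira must be 5 (only option left). So Priya can't be 5.
Jack and Grace between them cover only {6, 8} — a naked pair. Remove those values from Erin, Priya, Bob.
Priya has just one choice, so Priya = 7. Strike 7 from Bob.
So Bob = 3.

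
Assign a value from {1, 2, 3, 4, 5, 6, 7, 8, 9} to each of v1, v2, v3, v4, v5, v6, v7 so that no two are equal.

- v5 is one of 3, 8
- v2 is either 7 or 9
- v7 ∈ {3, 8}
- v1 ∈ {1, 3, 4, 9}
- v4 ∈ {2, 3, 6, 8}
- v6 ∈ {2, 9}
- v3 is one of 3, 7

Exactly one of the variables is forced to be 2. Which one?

v6

v5 and v7 between them cover only {3, 8} — a naked pair. Remove those values from v1, v3, v4.
That leaves v3 = 7. Remove 7 from v2.
v2's domain is down to {9}, so v2 = 9. Remove 9 from v1, v6.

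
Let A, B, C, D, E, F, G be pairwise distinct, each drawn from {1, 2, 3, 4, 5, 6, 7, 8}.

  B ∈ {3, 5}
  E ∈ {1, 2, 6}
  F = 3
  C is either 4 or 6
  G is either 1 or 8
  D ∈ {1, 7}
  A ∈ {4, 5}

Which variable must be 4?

F's domain is down to {3}, so F = 3. So B can't be 3.
B's domain is down to {5}, so B = 5. So A can't be 5.
So 4 goes to A.

A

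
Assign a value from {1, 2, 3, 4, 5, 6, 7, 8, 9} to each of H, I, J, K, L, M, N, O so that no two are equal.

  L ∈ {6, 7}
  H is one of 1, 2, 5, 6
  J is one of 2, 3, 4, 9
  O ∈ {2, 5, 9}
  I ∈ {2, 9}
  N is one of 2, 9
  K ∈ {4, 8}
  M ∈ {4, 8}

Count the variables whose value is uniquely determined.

2

I and N share exactly the 2 values {2, 9}; by pigeonhole those values go to them, so strike 2, 9 from H, J, O.
O's domain is down to {5}, so O = 5. Strike 5 from H.
K and M share exactly the 2 values {4, 8}; by pigeonhole those values go to them, so strike 4, 8 from J.
J has just one choice, so J = 3.
Determined: J=3, O=5. The other variables each still have more than one consistent value. That makes 2.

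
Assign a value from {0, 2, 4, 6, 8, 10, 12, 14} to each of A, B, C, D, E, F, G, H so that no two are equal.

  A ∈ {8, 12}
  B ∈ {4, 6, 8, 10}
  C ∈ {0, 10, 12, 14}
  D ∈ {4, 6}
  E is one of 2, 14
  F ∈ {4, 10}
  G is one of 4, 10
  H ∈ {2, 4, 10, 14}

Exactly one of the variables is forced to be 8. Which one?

Among the 8 variables, 0 fits only C (and all 8 values in {0, 2, 4, 6, 8, 10, 12, 14} must be used), so C = 0.
The 7 still-open variables draw from only 7 values {2, 4, 6, 8, 10, 12, 14}, so each is used; only A can be 12, hence A = 12.
Among the 6 still-open variables, 8 fits only B (and all 6 values in {2, 4, 6, 8, 10, 14} must be used), so B = 8.

B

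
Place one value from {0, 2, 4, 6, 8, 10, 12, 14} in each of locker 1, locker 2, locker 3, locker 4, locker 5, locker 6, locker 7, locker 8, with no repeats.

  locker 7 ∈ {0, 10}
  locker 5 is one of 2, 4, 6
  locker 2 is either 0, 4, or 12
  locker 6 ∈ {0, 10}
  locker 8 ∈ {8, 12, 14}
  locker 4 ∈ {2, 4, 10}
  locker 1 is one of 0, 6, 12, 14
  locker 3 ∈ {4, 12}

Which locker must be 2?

The 8 variables together cover exactly {0, 2, 4, 6, 8, 10, 12, 14} — 8 values for 8 variables — and 8 appears only in locker 8's list, so locker 8 = 8.
The 7 still-open variables draw from only 7 values {0, 2, 4, 6, 10, 12, 14}, so each is used; only locker 1 can be 14, hence locker 1 = 14.
The 6 still-open variables together cover exactly {0, 2, 4, 6, 10, 12} — 6 values for 6 variables — and 6 appears only in locker 5's list, so locker 5 = 6.
Among the 5 still-open variables, 2 fits only locker 4 (and all 5 values in {0, 2, 4, 10, 12} must be used), so locker 4 = 2.

locker 4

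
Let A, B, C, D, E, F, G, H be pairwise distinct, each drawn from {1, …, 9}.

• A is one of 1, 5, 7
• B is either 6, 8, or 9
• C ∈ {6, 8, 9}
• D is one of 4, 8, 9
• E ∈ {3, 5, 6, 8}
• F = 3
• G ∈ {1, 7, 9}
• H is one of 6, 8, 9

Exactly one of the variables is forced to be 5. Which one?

E

F's domain is down to {3}, so F = 3. Remove 3 from E.
Among the 7 still-open variables, 4 fits only D (and all 7 values in {1, 4, 5, 6, 7, 8, 9} must be used), so D = 4.
The 3 variables B, C, H are confined to {6, 8, 9}, which locks those values in; drop them from E, G.
So 5 goes to E.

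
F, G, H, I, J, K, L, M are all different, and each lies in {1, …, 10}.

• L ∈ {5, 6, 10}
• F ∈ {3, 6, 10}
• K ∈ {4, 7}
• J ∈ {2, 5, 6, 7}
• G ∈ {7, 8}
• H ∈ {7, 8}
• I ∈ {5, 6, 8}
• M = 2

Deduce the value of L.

10

M has just one choice, so M = 2. Eliminate 2 elsewhere: J.
Among the 7 still-open variables, 3 fits only F (and all 7 values in {3, 4, 5, 6, 7, 8, 10} must be used), so F = 3.
The 6 still-open variables draw from only 6 values {4, 5, 6, 7, 8, 10}, so each is used; only K can be 4, hence K = 4.
The 5 still-open variables together cover exactly {5, 6, 7, 8, 10} — 5 values for 5 variables — and 10 appears only in L's list, so L = 10.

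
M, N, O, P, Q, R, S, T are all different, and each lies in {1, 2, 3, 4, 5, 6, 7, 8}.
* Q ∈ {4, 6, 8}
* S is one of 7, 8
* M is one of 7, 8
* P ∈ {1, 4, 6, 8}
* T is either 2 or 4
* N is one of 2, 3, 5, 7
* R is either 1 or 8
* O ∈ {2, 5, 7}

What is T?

The 8 variables draw from only 8 values {1, 2, 3, 4, 5, 6, 7, 8}, so each is used; only N can be 3, hence N = 3.
The 7 still-open variables draw from only 7 values {1, 2, 4, 5, 6, 7, 8}, so each is used; only O can be 5, hence O = 5.
The 6 still-open variables together cover exactly {1, 2, 4, 6, 7, 8} — 6 values for 6 variables — and 2 appears only in T's list, so T = 2.

2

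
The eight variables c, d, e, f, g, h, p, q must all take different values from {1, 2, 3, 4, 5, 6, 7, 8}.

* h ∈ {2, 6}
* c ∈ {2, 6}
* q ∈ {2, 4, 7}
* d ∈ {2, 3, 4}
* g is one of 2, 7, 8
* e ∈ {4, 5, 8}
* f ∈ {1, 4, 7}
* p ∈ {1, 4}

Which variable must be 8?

g

Among the 8 variables, 3 fits only d (and all 8 values in {1, 2, 3, 4, 5, 6, 7, 8} must be used), so d = 3.
Among the 7 still-open variables, 5 fits only e (and all 7 values in {1, 2, 4, 5, 6, 7, 8} must be used), so e = 5.
The 6 still-open variables draw from only 6 values {1, 2, 4, 6, 7, 8}, so each is used; only g can be 8, hence g = 8.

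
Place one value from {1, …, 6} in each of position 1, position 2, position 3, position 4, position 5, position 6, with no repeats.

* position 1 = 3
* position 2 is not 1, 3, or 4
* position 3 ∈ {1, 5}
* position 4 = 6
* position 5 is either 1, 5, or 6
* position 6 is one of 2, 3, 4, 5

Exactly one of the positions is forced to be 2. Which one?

position 2

position 1 must be 3 (only option left). Remove 3 from position 6.
That leaves position 4 = 6. So position 2, position 5 can't be 6.
The 4 still-open variables together cover exactly {1, 2, 4, 5} — 4 values for 4 variables — and 4 appears only in position 6's list, so position 6 = 4.
Among the 3 still-open variables, 2 fits only position 2 (and all 3 values in {1, 2, 5} must be used), so position 2 = 2.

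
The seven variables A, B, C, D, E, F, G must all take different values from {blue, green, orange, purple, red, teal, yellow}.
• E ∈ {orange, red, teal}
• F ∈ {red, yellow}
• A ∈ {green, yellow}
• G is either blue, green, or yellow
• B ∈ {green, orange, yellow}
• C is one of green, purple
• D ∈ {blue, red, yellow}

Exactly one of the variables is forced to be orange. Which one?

The 7 variables together cover exactly {blue, green, orange, purple, red, teal, yellow} — 7 values for 7 variables — and purple appears only in C's list, so C = purple.
The 6 still-open variables together cover exactly {blue, green, orange, red, teal, yellow} — 6 values for 6 variables — and teal appears only in E's list, so E = teal.
Among the 5 still-open variables, orange fits only B (and all 5 values in {blue, green, orange, red, yellow} must be used), so B = orange.

B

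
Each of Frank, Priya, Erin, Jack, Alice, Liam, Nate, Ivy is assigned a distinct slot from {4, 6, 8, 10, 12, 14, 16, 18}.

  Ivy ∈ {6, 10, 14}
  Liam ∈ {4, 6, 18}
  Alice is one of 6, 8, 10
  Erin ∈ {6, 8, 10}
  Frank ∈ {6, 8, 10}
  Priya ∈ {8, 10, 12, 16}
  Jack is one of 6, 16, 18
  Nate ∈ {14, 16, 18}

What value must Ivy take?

The 8 variables draw from only 8 values {4, 6, 8, 10, 12, 14, 16, 18}, so each is used; only Liam can be 4, hence Liam = 4.
The 7 still-open variables draw from only 7 values {6, 8, 10, 12, 14, 16, 18}, so each is used; only Priya can be 12, hence Priya = 12.
Frank, Erin, Alice between them cover only {6, 8, 10} — a naked triple. Remove those values from Jack, Ivy.
So Ivy = 14.

14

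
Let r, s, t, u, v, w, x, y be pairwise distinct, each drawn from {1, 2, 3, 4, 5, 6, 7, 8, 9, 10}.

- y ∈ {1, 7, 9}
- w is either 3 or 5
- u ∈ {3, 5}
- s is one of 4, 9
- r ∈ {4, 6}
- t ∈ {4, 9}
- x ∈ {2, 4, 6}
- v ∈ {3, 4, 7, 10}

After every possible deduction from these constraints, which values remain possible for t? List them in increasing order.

s and t between them cover only {4, 9} — a naked pair. Remove those values from r, v, x, y.
r must be 6 (only option left). Strike 6 from x.
That leaves x = 2.
u and w share exactly the 2 values {3, 5}; by pigeonhole those values go to them, so strike 3, 5 from v.
No further eliminations apply; t can still be any of 4, 9.

4, 9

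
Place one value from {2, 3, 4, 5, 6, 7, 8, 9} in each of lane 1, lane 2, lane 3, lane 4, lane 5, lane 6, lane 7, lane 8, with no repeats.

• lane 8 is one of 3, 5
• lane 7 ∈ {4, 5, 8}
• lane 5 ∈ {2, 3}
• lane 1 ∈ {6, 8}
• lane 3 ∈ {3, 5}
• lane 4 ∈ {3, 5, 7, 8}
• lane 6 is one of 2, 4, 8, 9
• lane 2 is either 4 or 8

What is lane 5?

2

The 8 variables together cover exactly {2, 3, 4, 5, 6, 7, 8, 9} — 8 values for 8 variables — and 6 appears only in lane 1's list, so lane 1 = 6.
The 7 still-open variables together cover exactly {2, 3, 4, 5, 7, 8, 9} — 7 values for 7 variables — and 7 appears only in lane 4's list, so lane 4 = 7.
The 6 still-open variables together cover exactly {2, 3, 4, 5, 8, 9} — 6 values for 6 variables — and 9 appears only in lane 6's list, so lane 6 = 9.
The 5 still-open variables draw from only 5 values {2, 3, 4, 5, 8}, so each is used; only lane 5 can be 2, hence lane 5 = 2.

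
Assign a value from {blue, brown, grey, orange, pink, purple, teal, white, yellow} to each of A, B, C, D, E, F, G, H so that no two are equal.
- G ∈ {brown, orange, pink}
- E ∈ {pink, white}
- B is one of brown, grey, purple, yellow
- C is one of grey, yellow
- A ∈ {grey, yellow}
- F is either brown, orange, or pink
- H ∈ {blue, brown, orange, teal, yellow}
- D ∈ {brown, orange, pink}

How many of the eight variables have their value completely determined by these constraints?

2

A and C share exactly the 2 values {grey, yellow}; by pigeonhole those values go to them, so strike grey, yellow from B, H.
The 3 variables D, F, G are confined to {brown, orange, pink}, which locks those values in; drop them from B, E, H.
B must be purple (only option left).
That leaves E = white.
Determined: B=purple, E=white. The other variables each still have more than one consistent value. That makes 2.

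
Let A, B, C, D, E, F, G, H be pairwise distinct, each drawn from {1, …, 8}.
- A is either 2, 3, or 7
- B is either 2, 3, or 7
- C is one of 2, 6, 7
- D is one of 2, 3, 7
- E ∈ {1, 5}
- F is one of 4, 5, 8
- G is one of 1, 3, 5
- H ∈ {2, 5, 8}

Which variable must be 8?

H

The 8 variables together cover exactly {1, 2, 3, 4, 5, 6, 7, 8} — 8 values for 8 variables — and 4 appears only in F's list, so F = 4.
The 7 still-open variables draw from only 7 values {1, 2, 3, 5, 6, 7, 8}, so each is used; only C can be 6, hence C = 6.
The 6 still-open variables draw from only 6 values {1, 2, 3, 5, 7, 8}, so each is used; only H can be 8, hence H = 8.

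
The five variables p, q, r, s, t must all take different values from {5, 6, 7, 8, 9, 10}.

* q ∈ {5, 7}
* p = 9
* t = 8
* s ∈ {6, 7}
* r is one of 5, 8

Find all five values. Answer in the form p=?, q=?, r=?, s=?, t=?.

p=9, q=7, r=5, s=6, t=8

p's domain is down to {9}, so p = 9.
t must be 8 (only option left). Remove 8 from r.
r has just one choice, so r = 5. Eliminate 5 elsewhere: q.
q's domain is down to {7}, so q = 7. Remove 7 from s.
s must be 6 (only option left).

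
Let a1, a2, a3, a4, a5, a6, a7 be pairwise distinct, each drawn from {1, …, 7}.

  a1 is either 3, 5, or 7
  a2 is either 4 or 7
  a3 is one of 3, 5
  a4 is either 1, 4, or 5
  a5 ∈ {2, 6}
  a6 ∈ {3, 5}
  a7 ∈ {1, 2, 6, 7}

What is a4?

1

The 2 variables a3 and a6 are confined to {3, 5}, which locks those values in; drop them from a1, a4.
That leaves a1 = 7. Strike 7 from a2, a7.
a2's domain is down to {4}, so a2 = 4. Remove 4 from a4.
So a4 = 1.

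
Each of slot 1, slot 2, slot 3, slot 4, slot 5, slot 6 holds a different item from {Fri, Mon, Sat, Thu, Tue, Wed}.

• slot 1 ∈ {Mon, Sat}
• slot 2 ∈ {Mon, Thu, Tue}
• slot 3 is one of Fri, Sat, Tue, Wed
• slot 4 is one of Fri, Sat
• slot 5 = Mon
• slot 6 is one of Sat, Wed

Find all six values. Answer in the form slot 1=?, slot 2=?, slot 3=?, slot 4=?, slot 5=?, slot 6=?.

slot 5 must be Mon (only option left). Strike Mon from slot 1, slot 2.
slot 1's domain is down to {Sat}, so slot 1 = Sat. Eliminate Sat elsewhere: slot 3, slot 4, slot 6.
slot 4 has just one choice, so slot 4 = Fri. Remove Fri from slot 3.
slot 6 must be Wed (only option left). Strike Wed from slot 3.
That leaves slot 3 = Tue. Eliminate Tue elsewhere: slot 2.
slot 2 has just one choice, so slot 2 = Thu.

slot 1=Sat, slot 2=Thu, slot 3=Tue, slot 4=Fri, slot 5=Mon, slot 6=Wed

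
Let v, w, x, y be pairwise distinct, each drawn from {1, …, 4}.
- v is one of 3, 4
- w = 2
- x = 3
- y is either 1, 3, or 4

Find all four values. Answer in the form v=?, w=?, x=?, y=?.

w's domain is down to {2}, so w = 2.
x has just one choice, so x = 3. So v, y can't be 3.
v must be 4 (only option left). So y can't be 4.
y's domain is down to {1}, so y = 1.

v=4, w=2, x=3, y=1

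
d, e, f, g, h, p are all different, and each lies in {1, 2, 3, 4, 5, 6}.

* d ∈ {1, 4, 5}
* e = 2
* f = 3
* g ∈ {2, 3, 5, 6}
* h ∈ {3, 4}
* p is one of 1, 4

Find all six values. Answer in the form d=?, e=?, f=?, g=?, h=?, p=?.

e must be 2 (only option left). Strike 2 from g.
f's domain is down to {3}, so f = 3. Remove 3 from g, h.
h must be 4 (only option left). So d, p can't be 4.
p's domain is down to {1}, so p = 1. Eliminate 1 elsewhere: d.
d's domain is down to {5}, so d = 5. So g can't be 5.
That leaves g = 6.

d=5, e=2, f=3, g=6, h=4, p=1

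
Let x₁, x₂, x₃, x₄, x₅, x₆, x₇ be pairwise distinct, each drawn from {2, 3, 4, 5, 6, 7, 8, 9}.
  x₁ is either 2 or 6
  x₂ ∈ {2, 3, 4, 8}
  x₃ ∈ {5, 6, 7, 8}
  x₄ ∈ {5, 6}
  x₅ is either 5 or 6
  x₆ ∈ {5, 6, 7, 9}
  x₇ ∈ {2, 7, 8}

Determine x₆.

9

x₄ and x₅ share exactly the 2 values {5, 6}; by pigeonhole those values go to them, so strike 5, 6 from x₁, x₃, x₆.
x₁'s domain is down to {2}, so x₁ = 2. Remove 2 from x₂, x₇.
The 2 variables x₃ and x₇ are confined to {7, 8}, which locks those values in; drop them from x₂, x₆.
So x₆ = 9.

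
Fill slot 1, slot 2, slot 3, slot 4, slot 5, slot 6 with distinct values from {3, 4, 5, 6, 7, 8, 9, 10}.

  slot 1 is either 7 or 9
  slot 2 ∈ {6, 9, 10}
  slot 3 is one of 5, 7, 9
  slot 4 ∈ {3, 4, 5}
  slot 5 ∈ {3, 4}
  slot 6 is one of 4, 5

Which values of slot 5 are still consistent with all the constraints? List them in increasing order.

3, 4

slot 4, slot 5, slot 6 between them cover only {3, 4, 5} — a naked triple. Remove those values from slot 3.
slot 1 and slot 3 between them cover only {7, 9} — a naked pair. Remove those values from slot 2.
No further eliminations apply; slot 5 can still be any of 3, 4.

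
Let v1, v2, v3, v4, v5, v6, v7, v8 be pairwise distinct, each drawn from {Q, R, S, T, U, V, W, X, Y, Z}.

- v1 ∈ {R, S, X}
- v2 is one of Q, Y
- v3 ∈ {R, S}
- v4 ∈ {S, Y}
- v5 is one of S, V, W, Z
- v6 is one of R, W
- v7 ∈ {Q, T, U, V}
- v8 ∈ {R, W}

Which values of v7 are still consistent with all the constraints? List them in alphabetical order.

v6 and v8 share exactly the 2 values {R, W}; by pigeonhole those values go to them, so strike R, W from v1, v3, v5.
That leaves v3 = S. Remove S from v1, v4, v5.
That leaves v4 = Y. Remove Y from v2.
That leaves v1 = X.
v2 must be Q (only option left). So v7 can't be Q.
No further eliminations apply; v7 can still be any of T, U, V.

T, U, V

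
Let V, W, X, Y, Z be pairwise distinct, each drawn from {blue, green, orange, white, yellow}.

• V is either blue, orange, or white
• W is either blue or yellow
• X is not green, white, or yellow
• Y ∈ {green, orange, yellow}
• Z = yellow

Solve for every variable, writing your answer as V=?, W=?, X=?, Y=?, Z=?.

Z's domain is down to {yellow}, so Z = yellow. Eliminate yellow elsewhere: W, Y.
W has just one choice, so W = blue. Eliminate blue elsewhere: V, X.
X's domain is down to {orange}, so X = orange. Remove orange from V, Y.
Y's domain is down to {green}, so Y = green.
V's domain is down to {white}, so V = white.

V=white, W=blue, X=orange, Y=green, Z=yellow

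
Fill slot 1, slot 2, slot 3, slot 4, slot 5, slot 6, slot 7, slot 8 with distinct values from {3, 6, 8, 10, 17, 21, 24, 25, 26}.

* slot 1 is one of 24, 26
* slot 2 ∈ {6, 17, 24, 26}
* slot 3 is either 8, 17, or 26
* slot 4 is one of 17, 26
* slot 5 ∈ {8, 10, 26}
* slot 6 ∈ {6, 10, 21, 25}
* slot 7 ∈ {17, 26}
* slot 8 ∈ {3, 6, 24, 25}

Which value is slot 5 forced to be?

The 2 variables slot 4 and slot 7 are confined to {17, 26}, which locks those values in; drop them from slot 1, slot 2, slot 3, slot 5.
slot 1 has just one choice, so slot 1 = 24. Eliminate 24 elsewhere: slot 2, slot 8.
That leaves slot 2 = 6. So slot 6, slot 8 can't be 6.
slot 3 has just one choice, so slot 3 = 8. So slot 5 can't be 8.
So slot 5 = 10.

10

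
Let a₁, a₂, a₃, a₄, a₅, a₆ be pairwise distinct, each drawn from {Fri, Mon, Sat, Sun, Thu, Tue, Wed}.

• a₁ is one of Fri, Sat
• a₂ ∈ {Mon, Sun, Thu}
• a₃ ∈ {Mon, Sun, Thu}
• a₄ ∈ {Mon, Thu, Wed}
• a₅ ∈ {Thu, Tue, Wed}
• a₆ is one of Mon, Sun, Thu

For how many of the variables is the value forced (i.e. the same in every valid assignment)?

2

a₂, a₃, a₆ between them cover only {Mon, Sun, Thu} — a naked triple. Remove those values from a₄, a₅.
a₄ must be Wed (only option left). So a₅ can't be Wed.
a₅'s domain is down to {Tue}, so a₅ = Tue.
Determined: a₄=Wed, a₅=Tue. The other variables each still have more than one consistent value. That makes 2.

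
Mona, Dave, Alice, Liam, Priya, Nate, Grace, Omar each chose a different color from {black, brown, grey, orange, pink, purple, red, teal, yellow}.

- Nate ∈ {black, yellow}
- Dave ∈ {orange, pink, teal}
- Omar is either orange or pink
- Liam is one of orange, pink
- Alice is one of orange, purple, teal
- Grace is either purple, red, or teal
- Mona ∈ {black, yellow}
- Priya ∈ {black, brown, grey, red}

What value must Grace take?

red

Mona and Nate between them cover only {black, yellow} — a naked pair. Remove those values from Priya.
Liam and Omar share exactly the 2 values {orange, pink}; by pigeonhole those values go to them, so strike orange, pink from Dave, Alice.
Dave must be teal (only option left). Strike teal from Alice, Grace.
Alice has just one choice, so Alice = purple. Strike purple from Grace.
So Grace = red.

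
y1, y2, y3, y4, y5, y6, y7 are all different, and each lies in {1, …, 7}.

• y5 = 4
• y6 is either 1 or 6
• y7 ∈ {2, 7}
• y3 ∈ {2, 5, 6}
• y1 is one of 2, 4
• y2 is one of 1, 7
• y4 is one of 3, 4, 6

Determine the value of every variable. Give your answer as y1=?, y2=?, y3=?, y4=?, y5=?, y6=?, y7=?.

y5 must be 4 (only option left). Eliminate 4 elsewhere: y1, y4.
That leaves y1 = 2. Eliminate 2 elsewhere: y3, y7.
y7's domain is down to {7}, so y7 = 7. Remove 7 from y2.
That leaves y2 = 1. So y6 can't be 1.
y6 must be 6 (only option left). So y3, y4 can't be 6.
That leaves y3 = 5.
y4's domain is down to {3}, so y4 = 3.

y1=2, y2=1, y3=5, y4=3, y5=4, y6=6, y7=7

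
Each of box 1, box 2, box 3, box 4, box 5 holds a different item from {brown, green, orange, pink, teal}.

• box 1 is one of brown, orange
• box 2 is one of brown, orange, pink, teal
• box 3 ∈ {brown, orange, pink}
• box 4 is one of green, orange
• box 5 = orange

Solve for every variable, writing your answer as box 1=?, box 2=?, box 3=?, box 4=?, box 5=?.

box 5 must be orange (only option left). Eliminate orange elsewhere: box 1, box 2, box 3, box 4.
box 1 must be brown (only option left). Remove brown from box 2, box 3.
box 3's domain is down to {pink}, so box 3 = pink. So box 2 can't be pink.
box 4 must be green (only option left).
That leaves box 2 = teal.

box 1=brown, box 2=teal, box 3=pink, box 4=green, box 5=orange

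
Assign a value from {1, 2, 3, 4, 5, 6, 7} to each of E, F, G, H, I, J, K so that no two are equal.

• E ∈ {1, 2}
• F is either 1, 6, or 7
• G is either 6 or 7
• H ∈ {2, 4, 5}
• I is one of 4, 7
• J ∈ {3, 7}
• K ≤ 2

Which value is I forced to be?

The 7 variables draw from only 7 values {1, 2, 3, 4, 5, 6, 7}, so each is used; only J can be 3, hence J = 3.
Among the 6 still-open variables, 5 fits only H (and all 6 values in {1, 2, 4, 5, 6, 7} must be used), so H = 5.
The 5 still-open variables together cover exactly {1, 2, 4, 6, 7} — 5 values for 5 variables — and 4 appears only in I's list, so I = 4.

4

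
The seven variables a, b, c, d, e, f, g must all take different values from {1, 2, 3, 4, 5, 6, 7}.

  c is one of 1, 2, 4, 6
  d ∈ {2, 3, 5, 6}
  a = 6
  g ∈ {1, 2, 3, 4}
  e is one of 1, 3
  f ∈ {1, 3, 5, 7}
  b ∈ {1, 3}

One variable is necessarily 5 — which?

a has just one choice, so a = 6. Eliminate 6 elsewhere: c, d.
The 6 still-open variables together cover exactly {1, 2, 3, 4, 5, 7} — 6 values for 6 variables — and 7 appears only in f's list, so f = 7.
The 5 still-open variables together cover exactly {1, 2, 3, 4, 5} — 5 values for 5 variables — and 5 appears only in d's list, so d = 5.

d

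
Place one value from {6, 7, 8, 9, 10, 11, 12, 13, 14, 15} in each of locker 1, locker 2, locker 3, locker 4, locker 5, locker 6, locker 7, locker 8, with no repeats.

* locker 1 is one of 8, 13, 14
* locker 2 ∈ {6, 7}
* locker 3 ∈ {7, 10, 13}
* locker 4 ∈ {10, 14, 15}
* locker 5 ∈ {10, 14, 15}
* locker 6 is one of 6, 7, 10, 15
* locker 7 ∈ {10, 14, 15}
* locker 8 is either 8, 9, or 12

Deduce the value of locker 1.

8

The 3 variables locker 4, locker 5, locker 7 are confined to {10, 14, 15}, which locks those values in; drop them from locker 1, locker 3, locker 6.
The 2 variables locker 2 and locker 6 are confined to {6, 7}, which locks those values in; drop them from locker 3.
locker 3's domain is down to {13}, so locker 3 = 13. Remove 13 from locker 1.
So locker 1 = 8.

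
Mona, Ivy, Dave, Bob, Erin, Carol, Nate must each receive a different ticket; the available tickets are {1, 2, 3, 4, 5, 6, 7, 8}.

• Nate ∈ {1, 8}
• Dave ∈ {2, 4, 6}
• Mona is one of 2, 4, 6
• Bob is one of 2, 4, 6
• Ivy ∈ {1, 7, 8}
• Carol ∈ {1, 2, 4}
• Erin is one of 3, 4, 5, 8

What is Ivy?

The 3 variables Mona, Dave, Bob are confined to {2, 4, 6}, which locks those values in; drop them from Erin, Carol.
Carol has just one choice, so Carol = 1. Strike 1 from Ivy, Nate.
Nate's domain is down to {8}, so Nate = 8. Strike 8 from Ivy, Erin.
So Ivy = 7.

7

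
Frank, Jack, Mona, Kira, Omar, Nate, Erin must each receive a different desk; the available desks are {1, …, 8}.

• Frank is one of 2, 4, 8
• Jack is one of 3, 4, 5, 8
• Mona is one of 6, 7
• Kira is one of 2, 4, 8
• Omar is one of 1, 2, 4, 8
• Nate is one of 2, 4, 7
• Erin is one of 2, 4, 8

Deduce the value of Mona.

6

The 3 variables Frank, Kira, Erin are confined to {2, 4, 8}, which locks those values in; drop them from Jack, Omar, Nate.
Omar has just one choice, so Omar = 1.
Nate has just one choice, so Nate = 7. Eliminate 7 elsewhere: Mona.
So Mona = 6.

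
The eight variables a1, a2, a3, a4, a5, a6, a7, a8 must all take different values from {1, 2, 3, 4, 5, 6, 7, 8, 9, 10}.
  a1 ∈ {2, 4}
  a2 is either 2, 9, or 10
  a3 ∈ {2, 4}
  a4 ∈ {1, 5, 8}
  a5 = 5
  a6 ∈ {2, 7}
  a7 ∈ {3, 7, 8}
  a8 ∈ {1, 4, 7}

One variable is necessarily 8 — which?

a5 must be 5 (only option left). So a4 can't be 5.
a1 and a3 between them cover only {2, 4} — a naked pair. Remove those values from a2, a6, a8.
That leaves a6 = 7. Remove 7 from a7, a8.
a8 has just one choice, so a8 = 1. Remove 1 from a4.

a4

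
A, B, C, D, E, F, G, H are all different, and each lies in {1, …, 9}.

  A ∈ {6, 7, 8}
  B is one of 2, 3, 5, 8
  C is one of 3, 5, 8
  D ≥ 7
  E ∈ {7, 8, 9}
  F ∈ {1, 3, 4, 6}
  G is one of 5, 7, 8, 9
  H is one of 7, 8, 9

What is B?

2

The 3 variables D, E, H are confined to {7, 8, 9}, which locks those values in; drop them from A, B, C, G.
A has just one choice, so A = 6. Remove 6 from F.
That leaves G = 5. Eliminate 5 elsewhere: B, C.
That leaves C = 3. Remove 3 from B, F.
So B = 2.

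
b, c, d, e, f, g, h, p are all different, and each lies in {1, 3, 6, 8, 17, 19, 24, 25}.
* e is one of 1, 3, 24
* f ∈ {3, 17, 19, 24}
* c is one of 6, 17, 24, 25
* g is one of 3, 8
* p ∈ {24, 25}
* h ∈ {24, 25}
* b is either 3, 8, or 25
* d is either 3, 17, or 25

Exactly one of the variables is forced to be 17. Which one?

d

The 8 variables together cover exactly {1, 3, 6, 8, 17, 19, 24, 25} — 8 values for 8 variables — and 1 appears only in e's list, so e = 1.
The 7 still-open variables together cover exactly {3, 6, 8, 17, 19, 24, 25} — 7 values for 7 variables — and 6 appears only in c's list, so c = 6.
The 6 still-open variables together cover exactly {3, 8, 17, 19, 24, 25} — 6 values for 6 variables — and 19 appears only in f's list, so f = 19.
The 5 still-open variables together cover exactly {3, 8, 17, 24, 25} — 5 values for 5 variables — and 17 appears only in d's list, so d = 17.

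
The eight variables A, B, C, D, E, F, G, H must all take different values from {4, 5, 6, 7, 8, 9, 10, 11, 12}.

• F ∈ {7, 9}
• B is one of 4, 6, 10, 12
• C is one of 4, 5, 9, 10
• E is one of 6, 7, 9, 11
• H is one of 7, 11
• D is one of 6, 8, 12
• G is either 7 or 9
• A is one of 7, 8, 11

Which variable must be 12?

F and G share exactly the 2 values {7, 9}; by pigeonhole those values go to them, so strike 7, 9 from A, C, E, H.
H has just one choice, so H = 11. So A, E can't be 11.
That leaves A = 8. Strike 8 from D.
E must be 6 (only option left). Remove 6 from B, D.
So 12 goes to D.

D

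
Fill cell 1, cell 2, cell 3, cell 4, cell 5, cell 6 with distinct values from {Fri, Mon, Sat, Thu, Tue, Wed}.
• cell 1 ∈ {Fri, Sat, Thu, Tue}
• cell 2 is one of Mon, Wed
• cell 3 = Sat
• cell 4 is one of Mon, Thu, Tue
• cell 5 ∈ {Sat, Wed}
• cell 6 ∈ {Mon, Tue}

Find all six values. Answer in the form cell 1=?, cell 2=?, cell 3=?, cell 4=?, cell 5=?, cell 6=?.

cell 1=Fri, cell 2=Mon, cell 3=Sat, cell 4=Thu, cell 5=Wed, cell 6=Tue

cell 3 has just one choice, so cell 3 = Sat. So cell 1, cell 5 can't be Sat.
cell 5 has just one choice, so cell 5 = Wed. Strike Wed from cell 2.
cell 2 must be Mon (only option left). Eliminate Mon elsewhere: cell 4, cell 6.
cell 6 has just one choice, so cell 6 = Tue. Eliminate Tue elsewhere: cell 1, cell 4.
cell 4's domain is down to {Thu}, so cell 4 = Thu. Eliminate Thu elsewhere: cell 1.
cell 1 has just one choice, so cell 1 = Fri.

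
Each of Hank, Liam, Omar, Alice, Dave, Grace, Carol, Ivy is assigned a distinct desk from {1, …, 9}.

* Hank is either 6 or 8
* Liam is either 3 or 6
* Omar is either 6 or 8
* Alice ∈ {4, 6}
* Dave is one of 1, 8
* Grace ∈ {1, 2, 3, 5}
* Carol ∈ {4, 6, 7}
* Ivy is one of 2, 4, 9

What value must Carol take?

Hank and Omar share exactly the 2 values {6, 8}; by pigeonhole those values go to them, so strike 6, 8 from Liam, Alice, Dave, Carol.
Liam has just one choice, so Liam = 3. Strike 3 from Grace.
Alice's domain is down to {4}, so Alice = 4. So Carol, Ivy can't be 4.
So Carol = 7.

7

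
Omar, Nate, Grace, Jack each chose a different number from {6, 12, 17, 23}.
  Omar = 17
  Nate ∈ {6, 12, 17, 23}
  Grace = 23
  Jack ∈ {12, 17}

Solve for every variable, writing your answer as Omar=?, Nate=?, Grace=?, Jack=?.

Omar must be 17 (only option left). Strike 17 from Nate, Jack.
Grace's domain is down to {23}, so Grace = 23. Strike 23 from Nate.
Jack has just one choice, so Jack = 12. Eliminate 12 elsewhere: Nate.
That leaves Nate = 6.

Omar=17, Nate=6, Grace=23, Jack=12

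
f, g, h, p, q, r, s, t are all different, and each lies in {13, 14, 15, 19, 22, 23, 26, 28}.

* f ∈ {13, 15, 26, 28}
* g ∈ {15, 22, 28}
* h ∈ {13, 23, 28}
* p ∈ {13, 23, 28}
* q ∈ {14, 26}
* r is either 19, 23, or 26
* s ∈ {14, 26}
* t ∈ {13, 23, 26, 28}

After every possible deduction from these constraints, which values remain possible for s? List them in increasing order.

14, 26

The 8 variables together cover exactly {13, 14, 15, 19, 22, 23, 26, 28} — 8 values for 8 variables — and 19 appears only in r's list, so r = 19.
The 7 still-open variables draw from only 7 values {13, 14, 15, 22, 23, 26, 28}, so each is used; only g can be 22, hence g = 22.
The 6 still-open variables draw from only 6 values {13, 14, 15, 23, 26, 28}, so each is used; only f can be 15, hence f = 15.
The 2 variables q and s are confined to {14, 26}, which locks those values in; drop them from t.
No further eliminations apply; s can still be any of 14, 26.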